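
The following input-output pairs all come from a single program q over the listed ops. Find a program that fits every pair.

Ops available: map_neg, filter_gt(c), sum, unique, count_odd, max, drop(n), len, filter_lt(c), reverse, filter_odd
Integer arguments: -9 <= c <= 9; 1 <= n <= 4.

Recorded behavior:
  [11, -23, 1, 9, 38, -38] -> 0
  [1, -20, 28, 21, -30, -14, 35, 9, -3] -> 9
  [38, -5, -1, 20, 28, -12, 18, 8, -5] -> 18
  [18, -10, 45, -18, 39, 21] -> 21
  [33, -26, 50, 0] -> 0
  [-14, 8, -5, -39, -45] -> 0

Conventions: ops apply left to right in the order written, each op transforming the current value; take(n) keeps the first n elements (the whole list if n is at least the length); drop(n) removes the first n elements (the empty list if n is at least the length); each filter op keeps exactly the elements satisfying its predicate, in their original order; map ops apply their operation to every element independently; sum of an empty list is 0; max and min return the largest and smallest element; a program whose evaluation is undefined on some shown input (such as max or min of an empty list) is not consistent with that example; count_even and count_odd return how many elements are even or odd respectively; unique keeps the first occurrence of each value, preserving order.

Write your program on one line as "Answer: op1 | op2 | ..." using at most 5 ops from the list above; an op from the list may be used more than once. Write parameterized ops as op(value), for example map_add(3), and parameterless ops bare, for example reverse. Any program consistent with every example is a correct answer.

unique | filter_gt(8) | drop(3) | sum

Check, running the answer program on each example:
  [11, -23, 1, 9, 38, -38] -> [11, -23, 1, 9, 38, -38] -> [11, 9, 38] -> [] -> 0
  [1, -20, 28, 21, -30, -14, 35, 9, -3] -> [1, -20, 28, 21, -30, -14, 35, 9, -3] -> [28, 21, 35, 9] -> [9] -> 9
  [38, -5, -1, 20, 28, -12, 18, 8, -5] -> [38, -5, -1, 20, 28, -12, 18, 8] -> [38, 20, 28, 18] -> [18] -> 18
  [18, -10, 45, -18, 39, 21] -> [18, -10, 45, -18, 39, 21] -> [18, 45, 39, 21] -> [21] -> 21
  [33, -26, 50, 0] -> [33, -26, 50, 0] -> [33, 50] -> [] -> 0
  [-14, 8, -5, -39, -45] -> [-14, 8, -5, -39, -45] -> [] -> [] -> 0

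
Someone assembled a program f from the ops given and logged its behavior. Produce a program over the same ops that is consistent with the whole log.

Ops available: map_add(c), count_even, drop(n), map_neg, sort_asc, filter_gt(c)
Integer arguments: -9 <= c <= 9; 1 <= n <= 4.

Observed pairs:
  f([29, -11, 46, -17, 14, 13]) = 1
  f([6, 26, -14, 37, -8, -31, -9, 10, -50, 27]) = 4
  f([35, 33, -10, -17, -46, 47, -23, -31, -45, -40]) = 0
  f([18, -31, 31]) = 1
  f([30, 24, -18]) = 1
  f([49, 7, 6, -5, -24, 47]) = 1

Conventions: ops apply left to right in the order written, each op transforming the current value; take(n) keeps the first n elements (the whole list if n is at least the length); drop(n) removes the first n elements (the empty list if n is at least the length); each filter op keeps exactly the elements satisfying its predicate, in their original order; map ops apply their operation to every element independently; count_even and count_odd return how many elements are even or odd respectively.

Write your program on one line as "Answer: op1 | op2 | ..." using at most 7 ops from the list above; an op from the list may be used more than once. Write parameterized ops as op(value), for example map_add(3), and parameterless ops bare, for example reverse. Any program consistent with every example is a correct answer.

filter_gt(-9) | map_neg | sort_asc | map_add(-8) | drop(1) | count_even

Check, running the answer program on each example:
  [29, -11, 46, -17, 14, 13] -> [29, 46, 14, 13] -> [-29, -46, -14, -13] -> [-46, -29, -14, -13] -> [-54, -37, -22, -21] -> [-37, -22, -21] -> 1
  [6, 26, -14, 37, -8, -31, -9, 10, -50, 27] -> [6, 26, 37, -8, 10, 27] -> [-6, -26, -37, 8, -10, -27] -> [-37, -27, -26, -10, -6, 8] -> [-45, -35, -34, -18, -14, 0] -> [-35, -34, -18, -14, 0] -> 4
  [35, 33, -10, -17, -46, 47, -23, -31, -45, -40] -> [35, 33, 47] -> [-35, -33, -47] -> [-47, -35, -33] -> [-55, -43, -41] -> [-43, -41] -> 0
  [18, -31, 31] -> [18, 31] -> [-18, -31] -> [-31, -18] -> [-39, -26] -> [-26] -> 1
  [30, 24, -18] -> [30, 24] -> [-30, -24] -> [-30, -24] -> [-38, -32] -> [-32] -> 1
  [49, 7, 6, -5, -24, 47] -> [49, 7, 6, -5, 47] -> [-49, -7, -6, 5, -47] -> [-49, -47, -7, -6, 5] -> [-57, -55, -15, -14, -3] -> [-55, -15, -14, -3] -> 1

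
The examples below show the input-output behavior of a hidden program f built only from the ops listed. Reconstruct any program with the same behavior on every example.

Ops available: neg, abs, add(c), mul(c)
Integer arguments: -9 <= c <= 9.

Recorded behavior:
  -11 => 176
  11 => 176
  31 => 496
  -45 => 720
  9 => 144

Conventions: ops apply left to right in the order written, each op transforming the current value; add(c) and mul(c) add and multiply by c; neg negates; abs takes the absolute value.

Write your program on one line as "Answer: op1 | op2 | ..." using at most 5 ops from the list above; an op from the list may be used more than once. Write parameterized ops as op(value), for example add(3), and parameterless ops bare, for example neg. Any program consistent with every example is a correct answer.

mul(-2) | abs | mul(-8) | neg

Check, running the answer program on each example:
  -11 -> 22 -> 22 -> -176 -> 176
  11 -> -22 -> 22 -> -176 -> 176
  31 -> -62 -> 62 -> -496 -> 496
  -45 -> 90 -> 90 -> -720 -> 720
  9 -> -18 -> 18 -> -144 -> 144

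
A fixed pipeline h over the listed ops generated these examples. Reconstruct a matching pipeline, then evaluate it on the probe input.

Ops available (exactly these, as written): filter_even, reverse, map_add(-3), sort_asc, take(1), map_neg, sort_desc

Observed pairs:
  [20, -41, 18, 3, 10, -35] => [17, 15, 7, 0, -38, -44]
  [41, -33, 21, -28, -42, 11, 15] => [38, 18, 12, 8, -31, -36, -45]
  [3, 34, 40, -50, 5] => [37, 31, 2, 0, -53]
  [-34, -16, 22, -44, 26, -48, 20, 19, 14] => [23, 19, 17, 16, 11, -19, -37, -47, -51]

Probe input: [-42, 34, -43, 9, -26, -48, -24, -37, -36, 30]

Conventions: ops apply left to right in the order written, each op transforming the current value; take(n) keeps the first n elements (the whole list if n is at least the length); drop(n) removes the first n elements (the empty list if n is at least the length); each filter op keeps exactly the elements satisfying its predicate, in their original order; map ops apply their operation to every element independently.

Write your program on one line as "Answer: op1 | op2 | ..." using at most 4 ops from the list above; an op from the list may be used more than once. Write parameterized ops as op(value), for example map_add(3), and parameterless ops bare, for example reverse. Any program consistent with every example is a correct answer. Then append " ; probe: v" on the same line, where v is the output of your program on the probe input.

map_add(-3) | sort_asc | sort_desc ; probe: [31, 27, 6, -27, -29, -39, -40, -45, -46, -51]

Check, running the answer program on each example:
  [20, -41, 18, 3, 10, -35] -> [17, -44, 15, 0, 7, -38] -> [-44, -38, 0, 7, 15, 17] -> [17, 15, 7, 0, -38, -44]
  [41, -33, 21, -28, -42, 11, 15] -> [38, -36, 18, -31, -45, 8, 12] -> [-45, -36, -31, 8, 12, 18, 38] -> [38, 18, 12, 8, -31, -36, -45]
  [3, 34, 40, -50, 5] -> [0, 31, 37, -53, 2] -> [-53, 0, 2, 31, 37] -> [37, 31, 2, 0, -53]
  [-34, -16, 22, -44, 26, -48, 20, 19, 14] -> [-37, -19, 19, -47, 23, -51, 17, 16, 11] -> [-51, -47, -37, -19, 11, 16, 17, 19, 23] -> [23, 19, 17, 16, 11, -19, -37, -47, -51]
  probe: [-42, 34, -43, 9, -26, -48, -24, -37, -36, 30] -> [-45, 31, -46, 6, -29, -51, -27, -40, -39, 27] -> [-51, -46, -45, -40, -39, -29, -27, 6, 27, 31] -> [31, 27, 6, -27, -29, -39, -40, -45, -46, -51]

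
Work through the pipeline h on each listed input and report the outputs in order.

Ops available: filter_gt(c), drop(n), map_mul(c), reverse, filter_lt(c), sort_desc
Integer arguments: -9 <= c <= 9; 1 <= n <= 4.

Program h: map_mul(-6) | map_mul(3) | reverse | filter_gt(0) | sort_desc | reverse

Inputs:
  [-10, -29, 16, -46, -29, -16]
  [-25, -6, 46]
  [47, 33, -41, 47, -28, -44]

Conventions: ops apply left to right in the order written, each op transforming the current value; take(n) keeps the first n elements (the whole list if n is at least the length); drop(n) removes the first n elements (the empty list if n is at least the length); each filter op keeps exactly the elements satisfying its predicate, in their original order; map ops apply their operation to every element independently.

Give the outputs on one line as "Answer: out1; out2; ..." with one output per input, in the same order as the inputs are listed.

[180, 288, 522, 522, 828]; [108, 450]; [504, 738, 792]

Execution, op by op:
  [-10, -29, 16, -46, -29, -16] -> [60, 174, -96, 276, 174, 96] -> [180, 522, -288, 828, 522, 288] -> [288, 522, 828, -288, 522, 180] -> [288, 522, 828, 522, 180] -> [828, 522, 522, 288, 180] -> [180, 288, 522, 522, 828]
  [-25, -6, 46] -> [150, 36, -276] -> [450, 108, -828] -> [-828, 108, 450] -> [108, 450] -> [450, 108] -> [108, 450]
  [47, 33, -41, 47, -28, -44] -> [-282, -198, 246, -282, 168, 264] -> [-846, -594, 738, -846, 504, 792] -> [792, 504, -846, 738, -594, -846] -> [792, 504, 738] -> [792, 738, 504] -> [504, 738, 792]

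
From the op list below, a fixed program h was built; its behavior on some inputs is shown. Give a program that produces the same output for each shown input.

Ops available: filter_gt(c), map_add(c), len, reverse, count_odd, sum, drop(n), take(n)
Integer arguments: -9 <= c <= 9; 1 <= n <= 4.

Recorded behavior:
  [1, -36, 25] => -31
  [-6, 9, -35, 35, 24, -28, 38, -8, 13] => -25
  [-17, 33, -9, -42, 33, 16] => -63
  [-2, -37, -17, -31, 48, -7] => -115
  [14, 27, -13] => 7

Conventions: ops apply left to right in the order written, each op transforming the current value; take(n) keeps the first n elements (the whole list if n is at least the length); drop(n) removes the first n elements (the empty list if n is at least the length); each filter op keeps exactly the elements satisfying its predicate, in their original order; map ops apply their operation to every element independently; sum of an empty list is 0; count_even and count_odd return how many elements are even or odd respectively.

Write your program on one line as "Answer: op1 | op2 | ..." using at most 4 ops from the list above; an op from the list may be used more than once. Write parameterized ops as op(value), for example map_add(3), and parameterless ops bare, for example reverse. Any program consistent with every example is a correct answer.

take(4) | map_add(-7) | sum

Check, running the answer program on each example:
  [1, -36, 25] -> [1, -36, 25] -> [-6, -43, 18] -> -31
  [-6, 9, -35, 35, 24, -28, 38, -8, 13] -> [-6, 9, -35, 35] -> [-13, 2, -42, 28] -> -25
  [-17, 33, -9, -42, 33, 16] -> [-17, 33, -9, -42] -> [-24, 26, -16, -49] -> -63
  [-2, -37, -17, -31, 48, -7] -> [-2, -37, -17, -31] -> [-9, -44, -24, -38] -> -115
  [14, 27, -13] -> [14, 27, -13] -> [7, 20, -20] -> 7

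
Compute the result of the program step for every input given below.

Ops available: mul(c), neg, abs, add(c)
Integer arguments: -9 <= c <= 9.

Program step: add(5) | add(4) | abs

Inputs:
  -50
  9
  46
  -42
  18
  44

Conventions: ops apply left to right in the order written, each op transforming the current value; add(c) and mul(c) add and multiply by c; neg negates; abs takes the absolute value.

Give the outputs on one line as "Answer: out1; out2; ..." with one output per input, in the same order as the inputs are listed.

Execution, op by op:
  -50 -> -45 -> -41 -> 41
  9 -> 14 -> 18 -> 18
  46 -> 51 -> 55 -> 55
  -42 -> -37 -> -33 -> 33
  18 -> 23 -> 27 -> 27
  44 -> 49 -> 53 -> 53

41; 18; 55; 33; 27; 53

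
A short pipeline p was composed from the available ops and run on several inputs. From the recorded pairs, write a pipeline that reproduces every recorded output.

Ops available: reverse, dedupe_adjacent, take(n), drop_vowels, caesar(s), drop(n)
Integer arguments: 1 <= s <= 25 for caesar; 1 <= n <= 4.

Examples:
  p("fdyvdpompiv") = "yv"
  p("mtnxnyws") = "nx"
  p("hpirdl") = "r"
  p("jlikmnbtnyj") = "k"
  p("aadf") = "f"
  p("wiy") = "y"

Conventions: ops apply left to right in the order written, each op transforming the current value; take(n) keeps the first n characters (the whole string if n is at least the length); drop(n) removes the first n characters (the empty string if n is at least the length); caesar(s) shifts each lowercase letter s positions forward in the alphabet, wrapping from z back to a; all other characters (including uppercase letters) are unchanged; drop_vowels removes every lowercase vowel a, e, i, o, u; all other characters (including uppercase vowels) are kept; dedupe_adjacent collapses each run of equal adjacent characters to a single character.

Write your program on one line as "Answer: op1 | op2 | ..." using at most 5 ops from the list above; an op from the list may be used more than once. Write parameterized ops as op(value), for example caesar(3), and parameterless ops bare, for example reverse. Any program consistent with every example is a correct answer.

dedupe_adjacent | drop(2) | take(2) | drop_vowels

Check, running the answer program on each example:
  "fdyvdpompiv" -> "fdyvdpompiv" -> "yvdpompiv" -> "yv" -> "yv"
  "mtnxnyws" -> "mtnxnyws" -> "nxnyws" -> "nx" -> "nx"
  "hpirdl" -> "hpirdl" -> "irdl" -> "ir" -> "r"
  "jlikmnbtnyj" -> "jlikmnbtnyj" -> "ikmnbtnyj" -> "ik" -> "k"
  "aadf" -> "adf" -> "f" -> "f" -> "f"
  "wiy" -> "wiy" -> "y" -> "y" -> "y"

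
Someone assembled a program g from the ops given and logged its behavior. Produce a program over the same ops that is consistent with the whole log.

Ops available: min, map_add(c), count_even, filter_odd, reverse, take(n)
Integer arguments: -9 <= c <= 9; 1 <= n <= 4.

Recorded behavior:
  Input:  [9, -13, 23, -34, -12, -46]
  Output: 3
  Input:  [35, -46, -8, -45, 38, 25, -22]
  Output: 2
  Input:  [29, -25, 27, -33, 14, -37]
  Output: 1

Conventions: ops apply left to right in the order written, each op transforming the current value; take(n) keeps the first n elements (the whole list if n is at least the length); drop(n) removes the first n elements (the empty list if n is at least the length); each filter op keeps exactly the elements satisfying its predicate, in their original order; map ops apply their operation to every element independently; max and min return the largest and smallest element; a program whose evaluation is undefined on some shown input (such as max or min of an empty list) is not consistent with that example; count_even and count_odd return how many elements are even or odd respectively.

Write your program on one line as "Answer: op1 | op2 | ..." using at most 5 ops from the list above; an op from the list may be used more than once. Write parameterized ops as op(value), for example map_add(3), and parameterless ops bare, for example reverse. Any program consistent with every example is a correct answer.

map_add(2) | reverse | take(3) | count_even

Check, running the answer program on each example:
  [9, -13, 23, -34, -12, -46] -> [11, -11, 25, -32, -10, -44] -> [-44, -10, -32, 25, -11, 11] -> [-44, -10, -32] -> 3
  [35, -46, -8, -45, 38, 25, -22] -> [37, -44, -6, -43, 40, 27, -20] -> [-20, 27, 40, -43, -6, -44, 37] -> [-20, 27, 40] -> 2
  [29, -25, 27, -33, 14, -37] -> [31, -23, 29, -31, 16, -35] -> [-35, 16, -31, 29, -23, 31] -> [-35, 16, -31] -> 1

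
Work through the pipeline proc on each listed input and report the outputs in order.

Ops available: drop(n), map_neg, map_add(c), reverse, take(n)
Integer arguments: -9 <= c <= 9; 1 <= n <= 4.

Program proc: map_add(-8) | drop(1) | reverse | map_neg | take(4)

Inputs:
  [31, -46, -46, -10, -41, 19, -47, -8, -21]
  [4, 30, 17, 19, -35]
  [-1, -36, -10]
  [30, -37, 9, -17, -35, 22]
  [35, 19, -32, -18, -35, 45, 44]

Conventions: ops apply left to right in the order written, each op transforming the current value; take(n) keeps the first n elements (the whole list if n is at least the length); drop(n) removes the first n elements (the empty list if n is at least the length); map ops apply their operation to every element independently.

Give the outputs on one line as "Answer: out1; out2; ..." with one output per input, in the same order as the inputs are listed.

[29, 16, 55, -11]; [43, -11, -9, -22]; [18, 44]; [-14, 43, 25, -1]; [-36, -37, 43, 26]

Execution, op by op:
  [31, -46, -46, -10, -41, 19, -47, -8, -21] -> [23, -54, -54, -18, -49, 11, -55, -16, -29] -> [-54, -54, -18, -49, 11, -55, -16, -29] -> [-29, -16, -55, 11, -49, -18, -54, -54] -> [29, 16, 55, -11, 49, 18, 54, 54] -> [29, 16, 55, -11]
  [4, 30, 17, 19, -35] -> [-4, 22, 9, 11, -43] -> [22, 9, 11, -43] -> [-43, 11, 9, 22] -> [43, -11, -9, -22] -> [43, -11, -9, -22]
  [-1, -36, -10] -> [-9, -44, -18] -> [-44, -18] -> [-18, -44] -> [18, 44] -> [18, 44]
  [30, -37, 9, -17, -35, 22] -> [22, -45, 1, -25, -43, 14] -> [-45, 1, -25, -43, 14] -> [14, -43, -25, 1, -45] -> [-14, 43, 25, -1, 45] -> [-14, 43, 25, -1]
  [35, 19, -32, -18, -35, 45, 44] -> [27, 11, -40, -26, -43, 37, 36] -> [11, -40, -26, -43, 37, 36] -> [36, 37, -43, -26, -40, 11] -> [-36, -37, 43, 26, 40, -11] -> [-36, -37, 43, 26]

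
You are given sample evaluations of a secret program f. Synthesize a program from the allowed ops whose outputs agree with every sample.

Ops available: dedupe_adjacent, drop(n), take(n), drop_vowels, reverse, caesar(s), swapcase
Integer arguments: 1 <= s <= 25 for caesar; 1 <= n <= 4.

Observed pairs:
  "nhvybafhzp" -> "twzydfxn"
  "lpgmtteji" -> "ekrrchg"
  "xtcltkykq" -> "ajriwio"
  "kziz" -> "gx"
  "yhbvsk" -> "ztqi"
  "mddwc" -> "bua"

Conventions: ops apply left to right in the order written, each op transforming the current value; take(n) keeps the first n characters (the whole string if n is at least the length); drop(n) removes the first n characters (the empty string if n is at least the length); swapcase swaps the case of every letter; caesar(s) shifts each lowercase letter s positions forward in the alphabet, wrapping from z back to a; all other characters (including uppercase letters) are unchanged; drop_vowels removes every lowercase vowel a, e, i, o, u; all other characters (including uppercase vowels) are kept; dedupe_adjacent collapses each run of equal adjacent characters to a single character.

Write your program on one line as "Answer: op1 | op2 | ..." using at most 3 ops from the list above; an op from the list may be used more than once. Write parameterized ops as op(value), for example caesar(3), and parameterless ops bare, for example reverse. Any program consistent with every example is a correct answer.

caesar(24) | drop(2)

Check, running the answer program on each example:
  "nhvybafhzp" -> "lftwzydfxn" -> "twzydfxn"
  "lpgmtteji" -> "jnekrrchg" -> "ekrrchg"
  "xtcltkykq" -> "vrajriwio" -> "ajriwio"
  "kziz" -> "ixgx" -> "gx"
  "yhbvsk" -> "wfztqi" -> "ztqi"
  "mddwc" -> "kbbua" -> "bua"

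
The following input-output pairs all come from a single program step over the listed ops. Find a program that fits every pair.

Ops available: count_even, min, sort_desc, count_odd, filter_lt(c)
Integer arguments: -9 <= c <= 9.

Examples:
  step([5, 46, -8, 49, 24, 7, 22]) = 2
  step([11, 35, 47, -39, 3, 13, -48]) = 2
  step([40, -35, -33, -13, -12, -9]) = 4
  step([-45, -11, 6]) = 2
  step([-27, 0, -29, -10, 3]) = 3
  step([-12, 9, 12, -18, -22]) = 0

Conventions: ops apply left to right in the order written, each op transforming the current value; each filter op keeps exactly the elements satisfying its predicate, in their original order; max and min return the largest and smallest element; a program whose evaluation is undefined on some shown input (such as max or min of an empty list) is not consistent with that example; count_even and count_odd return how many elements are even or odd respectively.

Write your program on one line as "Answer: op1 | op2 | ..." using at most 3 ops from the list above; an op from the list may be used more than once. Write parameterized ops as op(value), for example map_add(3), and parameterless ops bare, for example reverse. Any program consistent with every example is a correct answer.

filter_lt(8) | sort_desc | count_odd

Check, running the answer program on each example:
  [5, 46, -8, 49, 24, 7, 22] -> [5, -8, 7] -> [7, 5, -8] -> 2
  [11, 35, 47, -39, 3, 13, -48] -> [-39, 3, -48] -> [3, -39, -48] -> 2
  [40, -35, -33, -13, -12, -9] -> [-35, -33, -13, -12, -9] -> [-9, -12, -13, -33, -35] -> 4
  [-45, -11, 6] -> [-45, -11, 6] -> [6, -11, -45] -> 2
  [-27, 0, -29, -10, 3] -> [-27, 0, -29, -10, 3] -> [3, 0, -10, -27, -29] -> 3
  [-12, 9, 12, -18, -22] -> [-12, -18, -22] -> [-12, -18, -22] -> 0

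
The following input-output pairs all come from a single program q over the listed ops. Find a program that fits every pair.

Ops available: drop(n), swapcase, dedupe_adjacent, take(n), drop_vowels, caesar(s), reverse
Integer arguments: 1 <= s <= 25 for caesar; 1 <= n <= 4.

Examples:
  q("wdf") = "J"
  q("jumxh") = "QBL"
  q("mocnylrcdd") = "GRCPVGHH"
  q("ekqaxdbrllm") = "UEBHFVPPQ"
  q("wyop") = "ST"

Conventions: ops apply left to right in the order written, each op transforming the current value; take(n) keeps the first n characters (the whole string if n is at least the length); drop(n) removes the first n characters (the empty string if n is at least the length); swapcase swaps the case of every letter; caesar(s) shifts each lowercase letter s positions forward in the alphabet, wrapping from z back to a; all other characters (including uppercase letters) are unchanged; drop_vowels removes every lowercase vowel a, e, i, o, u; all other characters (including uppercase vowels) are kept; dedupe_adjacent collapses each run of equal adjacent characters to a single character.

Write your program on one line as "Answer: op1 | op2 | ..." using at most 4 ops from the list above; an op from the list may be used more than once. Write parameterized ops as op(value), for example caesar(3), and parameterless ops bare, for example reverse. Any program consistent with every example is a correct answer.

caesar(4) | drop(1) | swapcase | drop(1)

Check, running the answer program on each example:
  "wdf" -> "ahj" -> "hj" -> "HJ" -> "J"
  "jumxh" -> "nyqbl" -> "yqbl" -> "YQBL" -> "QBL"
  "mocnylrcdd" -> "qsgrcpvghh" -> "sgrcpvghh" -> "SGRCPVGHH" -> "GRCPVGHH"
  "ekqaxdbrllm" -> "iouebhfvppq" -> "ouebhfvppq" -> "OUEBHFVPPQ" -> "UEBHFVPPQ"
  "wyop" -> "acst" -> "cst" -> "CST" -> "ST"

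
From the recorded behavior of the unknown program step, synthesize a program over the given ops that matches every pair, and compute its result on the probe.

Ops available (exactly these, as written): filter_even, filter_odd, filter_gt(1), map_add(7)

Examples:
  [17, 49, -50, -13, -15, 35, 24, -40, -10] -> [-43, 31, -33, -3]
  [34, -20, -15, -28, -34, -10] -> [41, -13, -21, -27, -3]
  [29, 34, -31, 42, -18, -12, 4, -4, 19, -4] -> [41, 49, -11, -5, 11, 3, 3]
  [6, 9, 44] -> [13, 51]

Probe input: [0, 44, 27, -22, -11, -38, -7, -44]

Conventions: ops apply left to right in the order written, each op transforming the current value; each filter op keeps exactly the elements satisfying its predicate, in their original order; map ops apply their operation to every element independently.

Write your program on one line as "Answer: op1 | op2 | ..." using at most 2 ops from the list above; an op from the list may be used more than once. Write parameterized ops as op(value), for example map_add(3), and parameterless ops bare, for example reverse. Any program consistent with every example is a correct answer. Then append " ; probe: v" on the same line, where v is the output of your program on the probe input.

filter_even | map_add(7) ; probe: [7, 51, -15, -31, -37]

Check, running the answer program on each example:
  [17, 49, -50, -13, -15, 35, 24, -40, -10] -> [-50, 24, -40, -10] -> [-43, 31, -33, -3]
  [34, -20, -15, -28, -34, -10] -> [34, -20, -28, -34, -10] -> [41, -13, -21, -27, -3]
  [29, 34, -31, 42, -18, -12, 4, -4, 19, -4] -> [34, 42, -18, -12, 4, -4, -4] -> [41, 49, -11, -5, 11, 3, 3]
  [6, 9, 44] -> [6, 44] -> [13, 51]
  probe: [0, 44, 27, -22, -11, -38, -7, -44] -> [0, 44, -22, -38, -44] -> [7, 51, -15, -31, -37]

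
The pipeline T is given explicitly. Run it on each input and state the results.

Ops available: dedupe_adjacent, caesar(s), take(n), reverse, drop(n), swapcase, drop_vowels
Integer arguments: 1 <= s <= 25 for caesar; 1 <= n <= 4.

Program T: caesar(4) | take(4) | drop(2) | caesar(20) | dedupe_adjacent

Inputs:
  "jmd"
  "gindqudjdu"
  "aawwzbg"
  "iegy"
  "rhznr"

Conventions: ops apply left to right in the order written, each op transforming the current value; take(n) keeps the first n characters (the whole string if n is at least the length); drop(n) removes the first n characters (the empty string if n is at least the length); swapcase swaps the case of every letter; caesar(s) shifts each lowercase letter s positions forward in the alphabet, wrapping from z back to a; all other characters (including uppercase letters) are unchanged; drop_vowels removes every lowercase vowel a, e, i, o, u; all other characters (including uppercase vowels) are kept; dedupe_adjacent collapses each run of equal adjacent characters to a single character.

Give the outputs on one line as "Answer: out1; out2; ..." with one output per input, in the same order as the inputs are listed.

Execution, op by op:
  "jmd" -> "nqh" -> "nqh" -> "h" -> "b" -> "b"
  "gindqudjdu" -> "kmrhuyhnhy" -> "kmrh" -> "rh" -> "lb" -> "lb"
  "aawwzbg" -> "eeaadfk" -> "eeaa" -> "aa" -> "uu" -> "u"
  "iegy" -> "mikc" -> "mikc" -> "kc" -> "ew" -> "ew"
  "rhznr" -> "vldrv" -> "vldr" -> "dr" -> "xl" -> "xl"

"b"; "lb"; "u"; "ew"; "xl"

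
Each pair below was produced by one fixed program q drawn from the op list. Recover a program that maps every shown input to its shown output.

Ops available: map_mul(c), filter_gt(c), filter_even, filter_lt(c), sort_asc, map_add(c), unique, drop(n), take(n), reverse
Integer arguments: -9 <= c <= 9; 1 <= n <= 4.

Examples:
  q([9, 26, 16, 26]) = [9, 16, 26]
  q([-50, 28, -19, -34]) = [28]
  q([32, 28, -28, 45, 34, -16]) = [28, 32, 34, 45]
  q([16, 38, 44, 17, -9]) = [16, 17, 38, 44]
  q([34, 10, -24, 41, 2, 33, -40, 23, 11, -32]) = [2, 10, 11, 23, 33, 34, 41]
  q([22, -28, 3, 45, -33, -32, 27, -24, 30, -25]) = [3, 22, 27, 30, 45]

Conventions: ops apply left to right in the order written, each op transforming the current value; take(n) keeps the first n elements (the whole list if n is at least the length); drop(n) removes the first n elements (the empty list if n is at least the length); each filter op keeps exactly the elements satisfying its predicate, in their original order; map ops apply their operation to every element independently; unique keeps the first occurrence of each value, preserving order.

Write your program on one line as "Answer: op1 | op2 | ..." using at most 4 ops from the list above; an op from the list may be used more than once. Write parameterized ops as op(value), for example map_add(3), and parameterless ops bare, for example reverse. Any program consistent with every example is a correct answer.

filter_gt(-8) | sort_asc | unique

Check, running the answer program on each example:
  [9, 26, 16, 26] -> [9, 26, 16, 26] -> [9, 16, 26, 26] -> [9, 16, 26]
  [-50, 28, -19, -34] -> [28] -> [28] -> [28]
  [32, 28, -28, 45, 34, -16] -> [32, 28, 45, 34] -> [28, 32, 34, 45] -> [28, 32, 34, 45]
  [16, 38, 44, 17, -9] -> [16, 38, 44, 17] -> [16, 17, 38, 44] -> [16, 17, 38, 44]
  [34, 10, -24, 41, 2, 33, -40, 23, 11, -32] -> [34, 10, 41, 2, 33, 23, 11] -> [2, 10, 11, 23, 33, 34, 41] -> [2, 10, 11, 23, 33, 34, 41]
  [22, -28, 3, 45, -33, -32, 27, -24, 30, -25] -> [22, 3, 45, 27, 30] -> [3, 22, 27, 30, 45] -> [3, 22, 27, 30, 45]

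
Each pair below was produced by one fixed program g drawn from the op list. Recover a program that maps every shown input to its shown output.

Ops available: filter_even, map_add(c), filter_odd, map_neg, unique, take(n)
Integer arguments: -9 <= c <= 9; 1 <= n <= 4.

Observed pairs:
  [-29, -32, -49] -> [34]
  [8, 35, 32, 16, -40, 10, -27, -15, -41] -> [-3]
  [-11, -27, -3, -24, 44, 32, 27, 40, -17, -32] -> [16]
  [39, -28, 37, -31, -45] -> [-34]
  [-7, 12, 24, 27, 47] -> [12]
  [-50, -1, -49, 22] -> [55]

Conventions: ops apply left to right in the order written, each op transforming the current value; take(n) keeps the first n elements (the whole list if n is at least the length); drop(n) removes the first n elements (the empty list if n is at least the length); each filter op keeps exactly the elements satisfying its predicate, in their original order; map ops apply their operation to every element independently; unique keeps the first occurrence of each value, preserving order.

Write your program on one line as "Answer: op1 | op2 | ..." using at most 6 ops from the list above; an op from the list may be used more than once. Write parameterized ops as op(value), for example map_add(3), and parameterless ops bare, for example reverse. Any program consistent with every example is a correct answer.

map_add(-4) | take(1) | map_add(1) | map_neg | map_add(2)

Check, running the answer program on each example:
  [-29, -32, -49] -> [-33, -36, -53] -> [-33] -> [-32] -> [32] -> [34]
  [8, 35, 32, 16, -40, 10, -27, -15, -41] -> [4, 31, 28, 12, -44, 6, -31, -19, -45] -> [4] -> [5] -> [-5] -> [-3]
  [-11, -27, -3, -24, 44, 32, 27, 40, -17, -32] -> [-15, -31, -7, -28, 40, 28, 23, 36, -21, -36] -> [-15] -> [-14] -> [14] -> [16]
  [39, -28, 37, -31, -45] -> [35, -32, 33, -35, -49] -> [35] -> [36] -> [-36] -> [-34]
  [-7, 12, 24, 27, 47] -> [-11, 8, 20, 23, 43] -> [-11] -> [-10] -> [10] -> [12]
  [-50, -1, -49, 22] -> [-54, -5, -53, 18] -> [-54] -> [-53] -> [53] -> [55]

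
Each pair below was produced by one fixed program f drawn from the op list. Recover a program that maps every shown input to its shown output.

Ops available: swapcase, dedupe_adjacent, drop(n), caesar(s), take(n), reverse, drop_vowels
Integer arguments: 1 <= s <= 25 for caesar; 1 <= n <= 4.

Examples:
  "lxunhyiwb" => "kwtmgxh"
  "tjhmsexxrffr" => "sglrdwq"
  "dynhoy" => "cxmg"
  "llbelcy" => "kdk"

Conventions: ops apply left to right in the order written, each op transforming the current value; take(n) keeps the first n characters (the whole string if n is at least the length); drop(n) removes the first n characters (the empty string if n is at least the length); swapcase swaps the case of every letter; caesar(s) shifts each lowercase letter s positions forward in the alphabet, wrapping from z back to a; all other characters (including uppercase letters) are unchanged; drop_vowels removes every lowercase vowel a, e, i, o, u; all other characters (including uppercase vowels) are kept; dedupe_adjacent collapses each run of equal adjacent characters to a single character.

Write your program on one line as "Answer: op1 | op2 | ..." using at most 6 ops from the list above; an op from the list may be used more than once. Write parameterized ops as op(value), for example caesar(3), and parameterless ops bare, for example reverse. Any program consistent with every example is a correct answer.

dedupe_adjacent | reverse | caesar(25) | drop(2) | drop_vowels | reverse

Check, running the answer program on each example:
  "lxunhyiwb" -> "lxunhyiwb" -> "bwiyhnuxl" -> "avhxgmtwk" -> "hxgmtwk" -> "hxgmtwk" -> "kwtmgxh"
  "tjhmsexxrffr" -> "tjhmsexrfr" -> "rfrxesmhjt" -> "qeqwdrlgis" -> "qwdrlgis" -> "qwdrlgs" -> "sglrdwq"
  "dynhoy" -> "dynhoy" -> "yohnyd" -> "xngmxc" -> "gmxc" -> "gmxc" -> "cxmg"
  "llbelcy" -> "lbelcy" -> "yclebl" -> "xbkdak" -> "kdak" -> "kdk" -> "kdk"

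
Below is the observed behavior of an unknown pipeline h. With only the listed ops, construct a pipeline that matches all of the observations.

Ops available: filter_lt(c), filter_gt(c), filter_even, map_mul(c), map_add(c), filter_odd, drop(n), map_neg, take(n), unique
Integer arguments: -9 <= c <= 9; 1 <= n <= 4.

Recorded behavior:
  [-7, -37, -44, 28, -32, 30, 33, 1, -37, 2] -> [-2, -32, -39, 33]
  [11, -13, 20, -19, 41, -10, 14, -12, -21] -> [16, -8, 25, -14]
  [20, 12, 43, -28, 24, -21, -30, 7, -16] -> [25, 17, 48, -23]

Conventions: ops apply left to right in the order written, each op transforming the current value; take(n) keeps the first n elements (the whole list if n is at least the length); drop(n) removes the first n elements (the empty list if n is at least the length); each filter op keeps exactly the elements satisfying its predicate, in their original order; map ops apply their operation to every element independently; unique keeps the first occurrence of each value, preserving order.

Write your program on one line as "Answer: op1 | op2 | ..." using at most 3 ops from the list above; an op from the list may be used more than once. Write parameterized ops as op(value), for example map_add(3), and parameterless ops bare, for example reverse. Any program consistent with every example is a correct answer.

map_add(2) | take(4) | map_add(3)

Check, running the answer program on each example:
  [-7, -37, -44, 28, -32, 30, 33, 1, -37, 2] -> [-5, -35, -42, 30, -30, 32, 35, 3, -35, 4] -> [-5, -35, -42, 30] -> [-2, -32, -39, 33]
  [11, -13, 20, -19, 41, -10, 14, -12, -21] -> [13, -11, 22, -17, 43, -8, 16, -10, -19] -> [13, -11, 22, -17] -> [16, -8, 25, -14]
  [20, 12, 43, -28, 24, -21, -30, 7, -16] -> [22, 14, 45, -26, 26, -19, -28, 9, -14] -> [22, 14, 45, -26] -> [25, 17, 48, -23]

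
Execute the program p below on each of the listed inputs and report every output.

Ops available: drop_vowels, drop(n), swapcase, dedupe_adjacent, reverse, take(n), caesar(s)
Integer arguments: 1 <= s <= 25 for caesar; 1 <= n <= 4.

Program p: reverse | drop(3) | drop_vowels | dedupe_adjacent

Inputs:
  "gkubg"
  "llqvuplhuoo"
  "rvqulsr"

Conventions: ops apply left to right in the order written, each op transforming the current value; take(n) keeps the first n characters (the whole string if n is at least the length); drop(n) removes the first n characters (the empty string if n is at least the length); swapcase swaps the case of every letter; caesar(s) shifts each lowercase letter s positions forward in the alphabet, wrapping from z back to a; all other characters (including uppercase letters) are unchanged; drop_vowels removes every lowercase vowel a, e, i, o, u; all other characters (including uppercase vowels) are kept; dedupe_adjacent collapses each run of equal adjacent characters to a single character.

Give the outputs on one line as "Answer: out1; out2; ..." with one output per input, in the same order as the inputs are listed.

Execution, op by op:
  "gkubg" -> "gbukg" -> "kg" -> "kg" -> "kg"
  "llqvuplhuoo" -> "oouhlpuvqll" -> "hlpuvqll" -> "hlpvqll" -> "hlpvql"
  "rvqulsr" -> "rsluqvr" -> "uqvr" -> "qvr" -> "qvr"

"kg"; "hlpvql"; "qvr"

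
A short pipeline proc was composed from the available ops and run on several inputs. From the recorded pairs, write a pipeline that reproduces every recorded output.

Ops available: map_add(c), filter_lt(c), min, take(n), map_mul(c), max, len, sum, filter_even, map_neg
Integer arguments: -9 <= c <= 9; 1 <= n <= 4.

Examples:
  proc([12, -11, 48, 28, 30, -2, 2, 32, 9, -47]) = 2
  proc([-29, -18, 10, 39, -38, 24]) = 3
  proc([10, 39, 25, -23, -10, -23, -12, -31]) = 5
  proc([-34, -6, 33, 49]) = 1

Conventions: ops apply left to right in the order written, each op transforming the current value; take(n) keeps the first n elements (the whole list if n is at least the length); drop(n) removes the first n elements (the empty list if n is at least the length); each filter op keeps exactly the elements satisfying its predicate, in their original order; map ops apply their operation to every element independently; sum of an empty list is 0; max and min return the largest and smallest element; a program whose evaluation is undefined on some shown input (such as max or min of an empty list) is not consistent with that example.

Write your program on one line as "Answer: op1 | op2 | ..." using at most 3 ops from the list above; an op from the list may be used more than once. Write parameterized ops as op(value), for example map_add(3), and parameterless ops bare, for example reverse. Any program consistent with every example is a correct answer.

filter_lt(-7) | len

Check, running the answer program on each example:
  [12, -11, 48, 28, 30, -2, 2, 32, 9, -47] -> [-11, -47] -> 2
  [-29, -18, 10, 39, -38, 24] -> [-29, -18, -38] -> 3
  [10, 39, 25, -23, -10, -23, -12, -31] -> [-23, -10, -23, -12, -31] -> 5
  [-34, -6, 33, 49] -> [-34] -> 1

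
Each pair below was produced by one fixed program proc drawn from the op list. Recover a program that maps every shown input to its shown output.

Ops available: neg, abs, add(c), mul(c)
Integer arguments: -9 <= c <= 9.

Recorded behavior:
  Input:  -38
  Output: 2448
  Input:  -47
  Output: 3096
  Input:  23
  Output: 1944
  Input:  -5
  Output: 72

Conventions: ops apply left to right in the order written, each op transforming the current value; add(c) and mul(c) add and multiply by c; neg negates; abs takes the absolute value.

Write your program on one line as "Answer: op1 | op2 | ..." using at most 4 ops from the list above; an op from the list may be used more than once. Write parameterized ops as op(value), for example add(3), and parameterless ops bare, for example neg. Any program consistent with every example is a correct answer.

add(4) | abs | mul(-9) | mul(-8)

Check, running the answer program on each example:
  -38 -> -34 -> 34 -> -306 -> 2448
  -47 -> -43 -> 43 -> -387 -> 3096
  23 -> 27 -> 27 -> -243 -> 1944
  -5 -> -1 -> 1 -> -9 -> 72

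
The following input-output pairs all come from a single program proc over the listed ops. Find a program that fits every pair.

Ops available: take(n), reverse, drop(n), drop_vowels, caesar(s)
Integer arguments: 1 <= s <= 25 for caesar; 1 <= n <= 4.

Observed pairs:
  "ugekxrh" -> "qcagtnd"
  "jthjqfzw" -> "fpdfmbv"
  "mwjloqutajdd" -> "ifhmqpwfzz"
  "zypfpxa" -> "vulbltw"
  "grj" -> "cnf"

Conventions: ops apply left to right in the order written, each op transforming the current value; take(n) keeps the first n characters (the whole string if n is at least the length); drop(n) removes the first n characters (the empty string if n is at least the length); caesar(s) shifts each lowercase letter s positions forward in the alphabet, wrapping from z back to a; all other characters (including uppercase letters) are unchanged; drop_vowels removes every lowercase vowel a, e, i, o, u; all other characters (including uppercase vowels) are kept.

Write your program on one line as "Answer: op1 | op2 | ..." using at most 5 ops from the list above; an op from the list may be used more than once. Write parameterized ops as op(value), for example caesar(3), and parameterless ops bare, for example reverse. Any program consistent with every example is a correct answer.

caesar(15) | caesar(13) | caesar(10) | drop_vowels | caesar(10)

Check, running the answer program on each example:
  "ugekxrh" -> "jvtzmgw" -> "wigmztj" -> "gsqwjdt" -> "gsqwjdt" -> "qcagtnd"
  "jthjqfzw" -> "yiwyfuol" -> "lvjlshby" -> "vftvcrli" -> "vftvcrl" -> "fpdfmbv"
  "mwjloqutajdd" -> "blyadfjipyss" -> "oylnqswvclff" -> "yivxacgfmvpp" -> "yvxcgfmvpp" -> "ifhmqpwfzz"
  "zypfpxa" -> "oneuemp" -> "barhrzc" -> "lkbrbjm" -> "lkbrbjm" -> "vulbltw"
  "grj" -> "vgy" -> "itl" -> "sdv" -> "sdv" -> "cnf"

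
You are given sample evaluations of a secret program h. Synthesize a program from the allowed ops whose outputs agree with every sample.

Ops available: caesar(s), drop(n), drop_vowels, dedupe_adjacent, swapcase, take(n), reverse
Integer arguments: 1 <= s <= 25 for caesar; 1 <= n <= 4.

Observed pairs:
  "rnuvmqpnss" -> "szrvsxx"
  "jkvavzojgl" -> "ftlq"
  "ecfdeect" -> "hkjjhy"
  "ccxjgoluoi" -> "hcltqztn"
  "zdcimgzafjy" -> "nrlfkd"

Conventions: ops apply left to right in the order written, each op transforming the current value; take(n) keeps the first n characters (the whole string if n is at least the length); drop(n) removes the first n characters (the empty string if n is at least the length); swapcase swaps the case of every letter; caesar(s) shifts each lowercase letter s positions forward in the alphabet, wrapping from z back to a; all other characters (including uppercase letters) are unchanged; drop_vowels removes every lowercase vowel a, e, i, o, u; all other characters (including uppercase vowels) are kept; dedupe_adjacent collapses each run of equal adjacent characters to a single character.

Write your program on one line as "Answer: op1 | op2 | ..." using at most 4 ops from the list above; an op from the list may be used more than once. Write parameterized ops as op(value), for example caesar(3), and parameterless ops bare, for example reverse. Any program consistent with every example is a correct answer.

caesar(24) | caesar(7) | drop_vowels | drop(1)

Check, running the answer program on each example:
  "rnuvmqpnss" -> "plstkonlqq" -> "wszarvusxx" -> "wszrvsxx" -> "szrvsxx"
  "jkvavzojgl" -> "hitytxmhej" -> "opafaetolq" -> "pftlq" -> "ftlq"
  "ecfdeect" -> "cadbccar" -> "jhkijjhy" -> "jhkjjhy" -> "hkjjhy"
  "ccxjgoluoi" -> "aavhemjsmg" -> "hhcoltqztn" -> "hhcltqztn" -> "hcltqztn"
  "zdcimgzafjy" -> "xbagkexydhw" -> "eihnrlefkod" -> "hnrlfkd" -> "nrlfkd"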